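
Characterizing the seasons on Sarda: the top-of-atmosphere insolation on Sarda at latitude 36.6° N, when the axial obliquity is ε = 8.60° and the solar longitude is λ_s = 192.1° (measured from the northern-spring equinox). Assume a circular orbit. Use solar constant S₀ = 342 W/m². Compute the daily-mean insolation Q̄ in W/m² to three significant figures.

Solar declination: sin δ = sin ε · sin λ_s = sin 8.60° × sin 192.1° = -0.03135, so δ = -1.796°.
cos H₀ = −tan(+36.6°) tan(-1.796°) = 0.0233, H₀ = 1.5475 rad.
Bracket: H₀ sin φ sin δ + cos φ cos δ sin H₀ = 1.5475×0.59622×-0.03135 + 0.80282×0.99951×0.99973 = -0.028925 + 0.802210 = 0.773285.
Q̄ = (S₀/π) × [bracket] = (342/π) × 0.773285 = 84.18 W/m².

Q̄ ≈ 84.2 W/m²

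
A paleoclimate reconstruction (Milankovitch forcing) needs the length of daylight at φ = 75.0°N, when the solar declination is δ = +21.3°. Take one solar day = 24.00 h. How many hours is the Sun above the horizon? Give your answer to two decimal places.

24.00 h

Sunrise equation: cos H₀ = −tan φ · tan δ = -1.4551 ≤ −1, so the Sun never sets (polar day) and H₀ = π.
Daylight = 2H₀/(2π) × 24.00 h = (3.1416/π) × 24.00 = 24.00 h.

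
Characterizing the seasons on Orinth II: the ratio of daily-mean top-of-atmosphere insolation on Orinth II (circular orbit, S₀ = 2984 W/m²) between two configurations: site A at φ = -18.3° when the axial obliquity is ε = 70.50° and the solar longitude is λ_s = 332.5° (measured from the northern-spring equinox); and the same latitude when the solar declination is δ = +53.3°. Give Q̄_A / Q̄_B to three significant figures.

— Configuration A (φ=-18.3°):
Solar declination: sin δ = sin ε · sin λ_s = sin 70.50° × sin 332.5° = -0.43526, so δ = -25.802°.
cos H₀ = −tan(-18.3°) tan(-25.802°) = -0.1599, H₀ = 1.7314 rad.
Bracket: H₀ sin φ sin δ + cos φ cos δ sin H₀ = 1.7314×-0.31399×-0.43526 + 0.94943×0.90030×0.98713 = 0.236626 + 0.843771 = 1.080397.
Q̄ = (S₀/π) × [bracket] = (2984/π) × 1.080397 = 1026.2 W/m².
— Configuration B (φ=-18.3°):
cos H₀ = −tan(-18.3°) tan(+53.300°) = 0.4437, H₀ = 1.1111 rad.
Bracket: H₀ sin φ sin δ + cos φ cos δ sin H₀ = 1.1111×-0.31399×0.80178 + 0.94943×0.59763×0.89618 = -0.279720 + 0.508500 = 0.228780.
Q̄ = (S₀/π) × [bracket] = (2984/π) × 0.228780 = 217.30 W/m².
Ratio Q̄_A / Q̄_B = 1026.2 / 217.30 = 4.723.

Q̄_A / Q̄_B ≈ 4.72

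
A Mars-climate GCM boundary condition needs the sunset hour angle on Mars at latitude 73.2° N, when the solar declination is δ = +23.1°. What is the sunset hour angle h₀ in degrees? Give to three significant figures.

Sunrise equation: cos h₀ = −tan ϕ · tan δ = -1.4128 ≤ −1, so the Sun never sets (polar day) and h₀ = π.

h₀ = 180°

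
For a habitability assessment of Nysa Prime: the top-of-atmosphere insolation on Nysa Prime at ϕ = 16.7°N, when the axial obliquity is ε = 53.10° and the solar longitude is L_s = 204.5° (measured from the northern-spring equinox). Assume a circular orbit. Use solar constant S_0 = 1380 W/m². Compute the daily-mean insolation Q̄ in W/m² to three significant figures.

Solar declination: sin δ = sin ε · sin L_s = sin 53.10° × sin 204.5° = -0.33162, so δ = -19.367°.
cos h₀ = −tan(+16.7°) tan(-19.367°) = 0.1055, h₀ = 1.4651 rad.
Bracket: h₀ sin ϕ sin δ + cos ϕ cos δ sin h₀ = 1.4651×0.28736×-0.33162 + 0.95782×0.94341×0.99442 = -0.139616 + 0.898575 = 0.758959.
Q̄ = (S_0/π) × [bracket] = (1380/π) × 0.758959 = 333.4 W/m².

Q̄ ≈ 333 W/m²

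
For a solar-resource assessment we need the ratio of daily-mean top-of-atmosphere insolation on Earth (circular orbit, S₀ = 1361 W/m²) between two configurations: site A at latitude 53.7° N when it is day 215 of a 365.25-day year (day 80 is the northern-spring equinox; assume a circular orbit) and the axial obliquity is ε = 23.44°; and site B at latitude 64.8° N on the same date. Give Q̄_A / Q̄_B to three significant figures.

— Configuration A (φ=+53.7°):
Solar longitude: λ_s = 360° × (215 − 80)/365.25 = 133.060°.
sin δ = sin 23.44° × sin 133.060° = 0.29064, so δ = +16.896°.
cos H₀ = −tan(+53.7°) tan(+16.896°) = -0.4135, H₀ = 1.9971 rad.
Bracket: H₀ sin φ sin δ + cos φ cos δ sin H₀ = 1.9971×0.80593×0.29064 + 0.59201×0.95683×0.91050 = 0.467792 + 0.515755 = 0.983547.
Q̄ = (S₀/π) × [bracket] = (1361/π) × 0.983547 = 426.09 W/m².
— Configuration B (φ=+64.8°):
cos H₀ = −tan(+64.8°) tan(+16.896°) = -0.6455, H₀ = 2.2725 rad.
Bracket: H₀ sin φ sin δ + cos φ cos δ sin H₀ = 2.2725×0.90483×0.29064 + 0.42578×0.95683×0.76375 = 0.597622 + 0.311151 = 0.908773.
Q̄ = (S₀/π) × [bracket] = (1361/π) × 0.908773 = 393.70 W/m².
Ratio Q̄_A / Q̄_B = 426.09 / 393.70 = 1.082.

Q̄_A / Q̄_B ≈ 1.08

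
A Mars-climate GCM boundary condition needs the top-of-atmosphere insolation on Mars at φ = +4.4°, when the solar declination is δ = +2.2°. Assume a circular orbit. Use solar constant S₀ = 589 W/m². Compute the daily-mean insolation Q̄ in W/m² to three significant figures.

cos H₀ = −tan(+4.4°) tan(+2.200°) = -0.0030, H₀ = 1.5738 rad.
Bracket: H₀ sin φ sin δ + cos φ cos δ sin H₀ = 1.5738×0.07672×0.03839 + 0.99705×0.99926×1.00000 = 0.004635 + 0.996312 = 1.000947.
Q̄ = (S₀/π) × [bracket] = (589/π) × 1.000947 = 187.7 W/m².

Q̄ ≈ 188 W/m²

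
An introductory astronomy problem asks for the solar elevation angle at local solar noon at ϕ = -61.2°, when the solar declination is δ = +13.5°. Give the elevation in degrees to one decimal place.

At local noon the hour angle is zero, so the zenith angle equals |ϕ − δ| = |-61.2° − (+13.500°)| = 74.700°.
Elevation = 90° − 74.700° = 15.3°.

15.3°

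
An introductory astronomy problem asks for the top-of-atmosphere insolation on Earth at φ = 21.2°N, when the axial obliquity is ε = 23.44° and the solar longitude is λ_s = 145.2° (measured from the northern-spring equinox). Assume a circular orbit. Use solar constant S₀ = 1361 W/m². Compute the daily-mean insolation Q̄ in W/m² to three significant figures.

Solar declination: sin δ = sin ε · sin λ_s = sin 23.44° × sin 145.2° = 0.22702, so δ = +13.122°.
cos H₀ = −tan(+21.2°) tan(+13.122°) = -0.0904, H₀ = 1.6613 rad.
Bracket: H₀ sin φ sin δ + cos φ cos δ sin H₀ = 1.6613×0.36162×0.22702 + 0.93232×0.97389×0.99590 = 0.136384 + 0.904254 = 1.040638.
Q̄ = (S₀/π) × [bracket] = (1361/π) × 1.040638 = 450.8 W/m².

Q̄ ≈ 451 W/m²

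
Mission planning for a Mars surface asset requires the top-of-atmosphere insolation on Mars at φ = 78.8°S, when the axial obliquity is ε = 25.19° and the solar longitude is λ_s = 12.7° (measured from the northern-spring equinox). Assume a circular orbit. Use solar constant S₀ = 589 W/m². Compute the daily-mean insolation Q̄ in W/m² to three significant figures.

Q̄ ≈ 13.4 W/m²

Solar declination: sin δ = sin ε · sin λ_s = sin 25.19° × sin 12.7° = 0.09357, so δ = +5.369°.
cos H₀ = −tan(-78.8°) tan(+5.369°) = 0.4747, H₀ = 1.0762 rad.
Bracket: H₀ sin φ sin δ + cos φ cos δ sin H₀ = 1.0762×-0.98096×0.09357 + 0.19423×0.99561×0.88017 = -0.098783 + 0.170205 = 0.071422.
Q̄ = (S₀/π) × [bracket] = (589/π) × 0.071422 = 13.39 W/m².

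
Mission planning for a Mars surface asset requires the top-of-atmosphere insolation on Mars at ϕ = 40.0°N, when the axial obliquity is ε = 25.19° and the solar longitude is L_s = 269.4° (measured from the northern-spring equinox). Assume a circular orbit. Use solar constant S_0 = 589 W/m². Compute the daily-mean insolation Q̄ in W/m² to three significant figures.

Q̄ ≈ 59.7 W/m²

Solar declination: sin δ = sin ε · sin L_s = sin 25.19° × sin 269.4° = -0.42560, so δ = -25.189°.
cos h₀ = −tan(+40.0°) tan(-25.189°) = 0.3946, h₀ = 1.1651 rad.
Bracket: h₀ sin ϕ sin δ + cos ϕ cos δ sin h₀ = 1.1651×0.64279×-0.42560 + 0.76604×0.90491×0.91883 = -0.318738 + 0.636930 = 0.318192.
Q̄ = (S_0/π) × [bracket] = (589/π) × 0.318192 = 59.66 W/m².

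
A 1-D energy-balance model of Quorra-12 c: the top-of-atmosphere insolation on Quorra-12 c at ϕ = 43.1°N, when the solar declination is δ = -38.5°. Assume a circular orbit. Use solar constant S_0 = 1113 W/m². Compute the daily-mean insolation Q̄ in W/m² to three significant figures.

Q̄ ≈ 25.0 W/m²

cos h₀ = −tan(+43.1°) tan(-38.500°) = 0.7444, h₀ = 0.7312 rad.
Bracket: h₀ sin ϕ sin δ + cos ϕ cos δ sin h₀ = 0.7312×0.68327×-0.62251 + 0.73016×0.78261×0.66778 = -0.311010 + 0.381590 = 0.070580.
Q̄ = (S_0/π) × [bracket] = (1113/π) × 0.070580 = 25.01 W/m².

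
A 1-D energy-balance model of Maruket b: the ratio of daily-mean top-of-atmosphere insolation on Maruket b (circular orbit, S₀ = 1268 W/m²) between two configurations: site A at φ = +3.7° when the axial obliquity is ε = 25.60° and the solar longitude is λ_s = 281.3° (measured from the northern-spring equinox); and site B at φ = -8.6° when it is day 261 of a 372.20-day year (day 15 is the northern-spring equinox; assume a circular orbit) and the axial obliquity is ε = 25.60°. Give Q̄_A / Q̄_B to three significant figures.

— Configuration A (φ=+3.7°):
Solar declination: sin δ = sin ε · sin λ_s = sin 25.60° × sin 281.3° = -0.42371, so δ = -25.069°.
cos H₀ = −tan(+3.7°) tan(-25.069°) = 0.0302, H₀ = 1.5405 rad.
Bracket: H₀ sin φ sin δ + cos φ cos δ sin H₀ = 1.5405×0.06453×-0.42371 + 0.99792×0.90580×0.99954 = -0.042120 + 0.903500 = 0.861380.
Q̄ = (S₀/π) × [bracket] = (1268/π) × 0.861380 = 347.67 W/m².
— Configuration B (φ=-8.6°):
Solar longitude: λ_s = 360° × (261 − 15)/372.20 = 237.937°.
sin δ = sin 25.60° × sin 237.937° = -0.36618, so δ = -21.480°.
cos H₀ = −tan(-8.6°) tan(-21.480°) = -0.0595, H₀ = 1.6303 rad.
Bracket: H₀ sin φ sin δ + cos φ cos δ sin H₀ = 1.6303×-0.14954×-0.36618 + 0.98876×0.93055×0.99823 = 0.089273 + 0.918462 = 1.007735.
Q̄ = (S₀/π) × [bracket] = (1268/π) × 1.007735 = 406.74 W/m².
Ratio Q̄_A / Q̄_B = 347.67 / 406.74 = 0.8548.

Q̄_A / Q̄_B ≈ 0.855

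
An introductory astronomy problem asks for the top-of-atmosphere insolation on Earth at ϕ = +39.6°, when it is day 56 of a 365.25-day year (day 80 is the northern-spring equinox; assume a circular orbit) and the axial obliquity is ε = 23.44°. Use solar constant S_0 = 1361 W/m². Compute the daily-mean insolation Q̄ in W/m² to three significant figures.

Solar longitude: L_s = 360° × (56 − 80)/365.25 = -23.655°, i.e. -23.655° + 360° = 336.345°.
sin δ = sin 23.44° × sin 336.345° = -0.15960, so δ = -9.184°.
cos h₀ = −tan(+39.6°) tan(-9.184°) = 0.1338, h₀ = 1.4366 rad.
Bracket: h₀ sin ϕ sin δ + cos ϕ cos δ sin h₀ = 1.4366×0.63742×-0.15960 + 0.77051×0.98718×0.99102 = -0.146149 + 0.753802 = 0.607653.
Q̄ = (S_0/π) × [bracket] = (1361/π) × 0.607653 = 263.2 W/m².

Q̄ ≈ 263 W/m²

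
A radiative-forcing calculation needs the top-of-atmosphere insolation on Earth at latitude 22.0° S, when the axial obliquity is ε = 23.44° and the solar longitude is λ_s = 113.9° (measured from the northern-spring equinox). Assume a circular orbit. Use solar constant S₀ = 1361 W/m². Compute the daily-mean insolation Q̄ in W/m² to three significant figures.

Solar declination: sin δ = sin ε · sin λ_s = sin 23.44° × sin 113.9° = 0.36368, so δ = +21.326°.
cos H₀ = −tan(-22.0°) tan(+21.326°) = 0.1577, H₀ = 1.4124 rad.
Bracket: H₀ sin φ sin δ + cos φ cos δ sin H₀ = 1.4124×-0.37461×0.36368 + 0.92718×0.93152×0.98748 = -0.192423 + 0.852873 = 0.660450.
Q̄ = (S₀/π) × [bracket] = (1361/π) × 0.660450 = 286.1 W/m².

Q̄ ≈ 286 W/m²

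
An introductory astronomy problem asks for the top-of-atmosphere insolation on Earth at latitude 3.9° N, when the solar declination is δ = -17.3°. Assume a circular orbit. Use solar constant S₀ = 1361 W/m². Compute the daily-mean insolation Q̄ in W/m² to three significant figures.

cos H₀ = −tan(+3.9°) tan(-17.300°) = 0.0212, H₀ = 1.5496 rad.
Bracket: H₀ sin φ sin δ + cos φ cos δ sin H₀ = 1.5496×0.06802×-0.29737 + 0.99768×0.95476×0.99977 = -0.031344 + 0.952326 = 0.920982.
Q̄ = (S₀/π) × [bracket] = (1361/π) × 0.920982 = 399.0 W/m².

Q̄ ≈ 399 W/m²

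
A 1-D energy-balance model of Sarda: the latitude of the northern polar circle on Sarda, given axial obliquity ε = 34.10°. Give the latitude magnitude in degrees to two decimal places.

The polar circle is the lowest latitude that experiences at least one full rotation of continuous daylight at the northern-summer solstice; it lies at |φ| = 90° − ε = 90° − 34.10° = 55.90°.

55.90°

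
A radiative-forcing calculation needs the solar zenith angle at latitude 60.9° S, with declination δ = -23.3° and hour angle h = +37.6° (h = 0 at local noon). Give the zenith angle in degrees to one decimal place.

θ_z = 45.6°

cos θ_z = sin ϕ sin δ + cos ϕ cos δ cos h = 0.345617 + 0.353894 = 0.699511.
θ_z = arccos(0.699511) = 45.6°.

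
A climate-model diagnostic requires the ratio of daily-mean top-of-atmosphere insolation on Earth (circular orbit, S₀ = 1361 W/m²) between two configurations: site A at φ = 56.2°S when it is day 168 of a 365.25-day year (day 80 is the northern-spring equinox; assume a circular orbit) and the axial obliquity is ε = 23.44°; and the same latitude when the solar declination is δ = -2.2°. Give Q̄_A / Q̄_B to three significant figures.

Q̄_A / Q̄_B ≈ 0.170

— Configuration A (φ=-56.2°):
Solar longitude: λ_s = 360° × (168 − 80)/365.25 = 86.735°.
sin δ = sin 23.44° × sin 86.735° = 0.39714, so δ = +23.400°.
cos H₀ = −tan(-56.2°) tan(+23.400°) = 0.6464, H₀ = 0.8679 rad.
Bracket: H₀ sin φ sin δ + cos φ cos δ sin H₀ = 0.8679×-0.83098×0.39714 + 0.55630×0.91776×0.76299 = -0.286420 + 0.389544 = 0.103124.
Q̄ = (S₀/π) × [bracket] = (1361/π) × 0.103124 = 44.675 W/m².
— Configuration B (φ=-56.2°):
cos H₀ = −tan(-56.2°) tan(-2.200°) = -0.0574, H₀ = 1.6282 rad.
Bracket: H₀ sin φ sin δ + cos φ cos δ sin H₀ = 1.6282×-0.83098×-0.03839 + 0.55630×0.99926×0.99835 = 0.051942 + 0.554971 = 0.606913.
Q̄ = (S₀/π) × [bracket] = (1361/π) × 0.606913 = 262.93 W/m².
Ratio Q̄_A / Q̄_B = 44.675 / 262.93 = 0.1699.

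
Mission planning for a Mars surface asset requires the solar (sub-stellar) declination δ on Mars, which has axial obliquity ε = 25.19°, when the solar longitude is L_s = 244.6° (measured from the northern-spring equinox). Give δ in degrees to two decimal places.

sin δ = sin ε · sin L_s = sin 25.19° × sin 244.6° = -0.384479.
δ = arcsin(-0.384479) = -22.61°.

δ = -22.61°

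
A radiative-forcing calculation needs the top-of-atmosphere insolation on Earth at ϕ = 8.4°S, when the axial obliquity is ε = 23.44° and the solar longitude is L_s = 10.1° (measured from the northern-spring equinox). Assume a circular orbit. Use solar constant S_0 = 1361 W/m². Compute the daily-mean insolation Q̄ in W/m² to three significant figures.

Q̄ ≈ 421 W/m²

Solar declination: sin δ = sin ε · sin L_s = sin 23.44° × sin 10.1° = 0.06976, so δ = +4.000°.
cos h₀ = −tan(-8.4°) tan(+4.000°) = 0.0103, h₀ = 1.5605 rad.
Bracket: h₀ sin ϕ sin δ + cos ϕ cos δ sin h₀ = 1.5605×-0.14608×0.06976 + 0.98927×0.99756×0.99995 = -0.015902 + 0.986807 = 0.970905.
Q̄ = (S_0/π) × [bracket] = (1361/π) × 0.970905 = 420.6 W/m².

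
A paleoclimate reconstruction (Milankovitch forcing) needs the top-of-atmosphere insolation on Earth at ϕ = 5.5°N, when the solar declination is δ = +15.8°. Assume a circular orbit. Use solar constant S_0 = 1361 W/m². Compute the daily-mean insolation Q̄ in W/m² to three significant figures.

cos h₀ = −tan(+5.5°) tan(+15.800°) = -0.0272, h₀ = 1.5980 rad.
Bracket: h₀ sin ϕ sin δ + cos ϕ cos δ sin h₀ = 1.5980×0.09585×0.27228 + 0.99540×0.96222×0.99963 = 0.041705 + 0.957439 = 0.999144.
Q̄ = (S_0/π) × [bracket] = (1361/π) × 0.999144 = 432.8 W/m².

Q̄ ≈ 433 W/m²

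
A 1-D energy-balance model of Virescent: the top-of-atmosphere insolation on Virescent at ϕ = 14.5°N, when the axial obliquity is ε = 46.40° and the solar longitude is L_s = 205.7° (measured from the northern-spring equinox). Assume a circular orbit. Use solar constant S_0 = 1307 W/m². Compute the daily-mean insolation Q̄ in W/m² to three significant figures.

Solar declination: sin δ = sin ε · sin L_s = sin 46.40° × sin 205.7° = -0.31404, so δ = -18.303°.
cos h₀ = −tan(+14.5°) tan(-18.303°) = 0.0855, h₀ = 1.4851 rad.
Bracket: h₀ sin ϕ sin δ + cos ϕ cos δ sin h₀ = 1.4851×0.25038×-0.31404 + 0.96815×0.94941×0.99633 = -0.116772 + 0.915798 = 0.799026.
Q̄ = (S_0/π) × [bracket] = (1307/π) × 0.799026 = 332.4 W/m².

Q̄ ≈ 332 W/m²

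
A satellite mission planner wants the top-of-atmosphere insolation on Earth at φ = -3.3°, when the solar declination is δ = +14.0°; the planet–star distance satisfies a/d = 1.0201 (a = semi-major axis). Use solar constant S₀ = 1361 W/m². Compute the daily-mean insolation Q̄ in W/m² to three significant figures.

cos H₀ = −tan(-3.3°) tan(+14.000°) = 0.0144, H₀ = 1.5564 rad.
Bracket: H₀ sin φ sin δ + cos φ cos δ sin H₀ = 1.5564×-0.05756×0.24192 + 0.99834×0.97030×0.99990 = -0.021673 + 0.968592 = 0.946919.
Inverse-square distance factor (a/d)² = 1.0201² = 1.040604.
Q̄ = (S₀/π) × 1.040604 × [bracket] = (1361/π) × 1.040604 × 0.946919 = 426.9 W/m².

Q̄ ≈ 427 W/m²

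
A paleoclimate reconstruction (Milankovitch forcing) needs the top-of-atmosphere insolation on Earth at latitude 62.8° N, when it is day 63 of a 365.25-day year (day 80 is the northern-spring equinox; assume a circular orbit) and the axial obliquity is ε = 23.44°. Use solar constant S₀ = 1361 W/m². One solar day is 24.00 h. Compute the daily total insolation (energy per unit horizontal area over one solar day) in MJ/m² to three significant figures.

11.4 MJ/m²

Solar longitude: λ_s = 360° × (63 − 80)/365.25 = -16.756°, i.e. -16.756° + 360° = 343.244°.
sin δ = sin 23.44° × sin 343.244° = -0.11468, so δ = -6.585°.
cos H₀ = −tan(+62.8°) tan(-6.585°) = 0.2246, H₀ = 1.3442 rad.
Bracket: H₀ sin φ sin δ + cos φ cos δ sin H₀ = 1.3442×0.88942×-0.11468 + 0.45710×0.99340×0.97445 = -0.137107 + 0.442481 = 0.305374.
Q̄ = (S₀/π) × [bracket] = (1361/π) × 0.305374 = 132.29 W/m².
Daily total = Q̄ × 24.00 h × 3600 s/h = 132.29 × 24.00 × 3600 / 10⁶ = 11.43 MJ/m².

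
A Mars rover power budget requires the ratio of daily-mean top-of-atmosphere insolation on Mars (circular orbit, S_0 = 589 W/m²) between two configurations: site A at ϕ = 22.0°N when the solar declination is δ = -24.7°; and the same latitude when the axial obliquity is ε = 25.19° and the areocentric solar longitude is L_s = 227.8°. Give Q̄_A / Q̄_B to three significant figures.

Q̄_A / Q̄_B ≈ 0.870

— Configuration A (ϕ=+22.0°):
cos h₀ = −tan(+22.0°) tan(-24.700°) = 0.1858, h₀ = 1.3839 rad.
Bracket: h₀ sin ϕ sin δ + cos ϕ cos δ sin h₀ = 1.3839×0.37461×-0.41787 + 0.92718×0.90851×0.98258 = -0.216633 + 0.827679 = 0.611046.
Q̄ = (S_0/π) × [bracket] = (589/π) × 0.611046 = 114.56 W/m².
— Configuration B (ϕ=+22.0°):
sin δ = sin 25.19° × sin 227.8° = -0.31530, so δ = -18.379°.
cos h₀ = −tan(+22.0°) tan(-18.379°) = 0.1342, h₀ = 1.4362 rad.
Bracket: h₀ sin ϕ sin δ + cos ϕ cos δ sin h₀ = 1.4362×0.37461×-0.31530 + 0.92718×0.94899×0.99095 = -0.169636 + 0.871922 = 0.702286.
Q̄ = (S_0/π) × [bracket] = (589/π) × 0.702286 = 131.67 W/m².
Ratio Q̄_A / Q̄_B = 114.56 / 131.67 = 0.8701.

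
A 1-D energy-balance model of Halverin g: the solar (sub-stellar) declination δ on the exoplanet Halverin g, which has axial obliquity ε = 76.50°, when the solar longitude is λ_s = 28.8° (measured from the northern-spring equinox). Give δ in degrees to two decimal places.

sin δ = sin ε · sin λ_s = sin 76.50° × sin 28.8° = 0.468443.
δ = arcsin(0.468443) = +27.93°.

δ = +27.93°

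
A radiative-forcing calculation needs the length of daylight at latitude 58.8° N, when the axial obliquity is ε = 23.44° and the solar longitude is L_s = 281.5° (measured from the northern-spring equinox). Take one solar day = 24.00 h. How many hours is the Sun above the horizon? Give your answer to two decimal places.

6.09 h

Solar declination: sin δ = sin ε · sin L_s = sin 23.44° × sin 281.5° = -0.38980, so δ = -22.942°.
cos h₀ = −tan ϕ · tan δ = −tan(+58.8°) × tan(-22.942°) = 0.6989, so h₀ = 0.7969 rad = 45.66°.
Daylight = 2h₀/(2π) × 24.00 h = (0.7969/π) × 24.00 = 6.09 h.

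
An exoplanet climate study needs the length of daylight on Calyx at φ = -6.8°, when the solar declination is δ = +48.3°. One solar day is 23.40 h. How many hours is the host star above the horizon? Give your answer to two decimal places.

cos H₀ = −tan φ · tan δ = −tan(-6.8°) × tan(+48.300°) = 0.1338, so H₀ = 1.4366 rad = 82.31°.
Daylight = 2H₀/(2π) × 23.40 h = (1.4366/π) × 23.40 = 10.70 h.

10.70 h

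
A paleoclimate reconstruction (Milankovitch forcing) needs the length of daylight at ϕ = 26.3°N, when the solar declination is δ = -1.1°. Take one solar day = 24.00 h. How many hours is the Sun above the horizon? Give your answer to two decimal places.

11.93 h

cos h₀ = −tan ϕ · tan δ = −tan(+26.3°) × tan(-1.100°) = 0.0095, so h₀ = 1.5613 rad = 89.46°.
Daylight = 2h₀/(2π) × 24.00 h = (1.5613/π) × 24.00 = 11.93 h.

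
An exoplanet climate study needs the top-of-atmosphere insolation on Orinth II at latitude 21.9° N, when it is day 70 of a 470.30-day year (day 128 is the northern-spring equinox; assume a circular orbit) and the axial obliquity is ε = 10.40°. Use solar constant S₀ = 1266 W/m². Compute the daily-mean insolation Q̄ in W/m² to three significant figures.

Q̄ ≈ 342 W/m²

Solar longitude: λ_s = 360° × (70 − 128)/470.30 = -44.397°, i.e. -44.397° + 360° = 315.603°.
sin δ = sin 10.40° × sin 315.603° = -0.12630, so δ = -7.256°.
cos H₀ = −tan(+21.9°) tan(-7.256°) = 0.0512, H₀ = 1.5196 rad.
Bracket: H₀ sin φ sin δ + cos φ cos δ sin H₀ = 1.5196×0.37299×-0.12630 + 0.92784×0.99199×0.99869 = -0.071586 + 0.919202 = 0.847616.
Q̄ = (S₀/π) × [bracket] = (1266/π) × 0.847616 = 341.6 W/m².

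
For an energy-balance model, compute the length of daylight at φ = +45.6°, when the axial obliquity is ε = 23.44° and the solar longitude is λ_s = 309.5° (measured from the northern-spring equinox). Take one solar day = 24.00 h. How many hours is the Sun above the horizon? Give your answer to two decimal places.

9.44 h

Solar declination: sin δ = sin ε · sin λ_s = sin 23.44° × sin 309.5° = -0.30694, so δ = -17.875°.
cos H₀ = −tan φ · tan δ = −tan(+45.6°) × tan(-17.875°) = 0.3293, so H₀ = 1.2352 rad = 70.77°.
Daylight = 2H₀/(2π) × 24.00 h = (1.2352/π) × 24.00 = 9.44 h.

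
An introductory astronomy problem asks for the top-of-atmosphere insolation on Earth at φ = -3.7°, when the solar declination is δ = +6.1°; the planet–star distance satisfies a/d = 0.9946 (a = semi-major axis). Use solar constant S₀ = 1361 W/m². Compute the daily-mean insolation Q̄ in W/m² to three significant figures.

Q̄ ≈ 421 W/m²

cos H₀ = −tan(-3.7°) tan(+6.100°) = 0.0069, H₀ = 1.5639 rad.
Bracket: H₀ sin φ sin δ + cos φ cos δ sin H₀ = 1.5639×-0.06453×0.10626 + 0.99792×0.99434×0.99998 = -0.010724 + 0.992252 = 0.981528.
Inverse-square distance factor (a/d)² = 0.9946² = 0.989229.
Q̄ = (S₀/π) × 0.989229 × [bracket] = (1361/π) × 0.989229 × 0.981528 = 420.6 W/m².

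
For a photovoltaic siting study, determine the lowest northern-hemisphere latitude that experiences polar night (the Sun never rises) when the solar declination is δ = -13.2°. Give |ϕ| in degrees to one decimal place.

|ϕ| = 76.8°

Polar night requires cos h₀ = −tan ϕ tan δ ≥ 1, i.e. tan ϕ tan δ ≤ −1.
The boundary is |tan ϕ| · |tan δ| = 1, so |ϕ| = 90° − |δ| = 90° − 13.2° = 76.8° in the northern hemisphere.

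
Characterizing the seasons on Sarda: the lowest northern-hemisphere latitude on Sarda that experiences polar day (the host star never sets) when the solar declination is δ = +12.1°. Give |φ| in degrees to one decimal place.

Polar day requires cos H₀ = −tan φ tan δ ≤ −1, i.e. tan φ tan δ ≥ 1.
The boundary is |tan φ| · |tan δ| = 1, so |φ| = 90° − |δ| = 90° − 12.1° = 77.9° in the northern hemisphere.

|φ| = 77.9°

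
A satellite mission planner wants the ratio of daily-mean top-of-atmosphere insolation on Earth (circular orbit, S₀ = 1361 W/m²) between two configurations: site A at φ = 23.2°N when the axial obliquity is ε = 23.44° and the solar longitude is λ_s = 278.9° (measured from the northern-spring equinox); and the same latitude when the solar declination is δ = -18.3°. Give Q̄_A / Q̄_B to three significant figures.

— Configuration A (φ=+23.2°):
Solar declination: sin δ = sin ε · sin λ_s = sin 23.44° × sin 278.9° = -0.39300, so δ = -23.141°.
cos H₀ = −tan(+23.2°) tan(-23.141°) = 0.1832, H₀ = 1.3866 rad.
Bracket: H₀ sin φ sin δ + cos φ cos δ sin H₀ = 1.3866×0.39394×-0.39300 + 0.91914×0.91954×0.98308 = -0.214671 + 0.830885 = 0.616214.
Q̄ = (S₀/π) × [bracket] = (1361/π) × 0.616214 = 266.96 W/m².
— Configuration B (φ=+23.2°):
cos H₀ = −tan(+23.2°) tan(-18.300°) = 0.1417, H₀ = 1.4286 rad.
Bracket: H₀ sin φ sin δ + cos φ cos δ sin H₀ = 1.4286×0.39394×-0.31399 + 0.91914×0.94943×0.98990 = -0.176708 + 0.863845 = 0.687137.
Q̄ = (S₀/π) × [bracket] = (1361/π) × 0.687137 = 297.68 W/m².
Ratio Q̄_A / Q̄_B = 266.96 / 297.68 = 0.8968.

Q̄_A / Q̄_B ≈ 0.897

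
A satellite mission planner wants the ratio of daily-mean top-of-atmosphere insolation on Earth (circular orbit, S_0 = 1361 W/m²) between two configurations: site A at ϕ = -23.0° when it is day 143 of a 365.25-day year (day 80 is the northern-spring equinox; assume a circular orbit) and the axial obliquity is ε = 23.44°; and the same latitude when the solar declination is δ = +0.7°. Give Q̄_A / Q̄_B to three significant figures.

— Configuration A (ϕ=-23.0°):
Solar longitude: L_s = 360° × (143 − 80)/365.25 = 62.094°.
sin δ = sin 23.44° × sin 62.094° = 0.35153, so δ = +20.581°.
cos h₀ = −tan(-23.0°) tan(+20.581°) = 0.1594, h₀ = 1.4107 rad.
Bracket: h₀ sin ϕ sin δ + cos ϕ cos δ sin h₀ = 1.4107×-0.39073×0.35153 + 0.92050×0.93618×0.98722 = -0.193764 + 0.850740 = 0.656976.
Q̄ = (S_0/π) × [bracket] = (1361/π) × 0.656976 = 284.61 W/m².
— Configuration B (ϕ=-23.0°):
cos h₀ = −tan(-23.0°) tan(+0.700°) = 0.0052, h₀ = 1.5656 rad.
Bracket: h₀ sin ϕ sin δ + cos ϕ cos δ sin h₀ = 1.5656×-0.39073×0.01222 + 0.92050×0.99993×0.99999 = -0.007475 + 0.920426 = 0.912951.
Q̄ = (S_0/π) × [bracket] = (1361/π) × 0.912951 = 395.51 W/m².
Ratio Q̄_A / Q̄_B = 284.61 / 395.51 = 0.7196.

Q̄_A / Q̄_B ≈ 0.720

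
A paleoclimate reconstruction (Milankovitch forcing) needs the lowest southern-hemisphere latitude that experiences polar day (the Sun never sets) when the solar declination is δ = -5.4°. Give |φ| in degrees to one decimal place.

Polar day requires cos H₀ = −tan φ tan δ ≤ −1, i.e. tan φ tan δ ≥ 1.
The boundary is |tan φ| · |tan δ| = 1, so |φ| = 90° − |δ| = 90° − 5.4° = 84.6° in the southern hemisphere.

|φ| = 84.6°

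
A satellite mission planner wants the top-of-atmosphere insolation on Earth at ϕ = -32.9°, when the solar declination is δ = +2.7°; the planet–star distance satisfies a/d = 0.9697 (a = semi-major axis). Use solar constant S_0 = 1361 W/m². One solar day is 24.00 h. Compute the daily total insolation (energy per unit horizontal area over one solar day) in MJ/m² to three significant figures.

28.1 MJ/m²

cos h₀ = −tan(-32.9°) tan(+2.700°) = 0.0305, h₀ = 1.5403 rad.
Bracket: h₀ sin ϕ sin δ + cos ϕ cos δ sin h₀ = 1.5403×-0.54317×0.04711 + 0.83962×0.99889×0.99953 = -0.039414 + 0.838294 = 0.798880.
Inverse-square distance factor (a/d)² = 0.9697² = 0.940318.
Q̄ = (S_0/π) × 0.940318 × [bracket] = (1361/π) × 0.940318 × 0.798880 = 325.44 W/m².
Daily total = Q̄ × 24.00 h × 3600 s/h = 325.44 × 24.00 × 3600 / 10⁶ = 28.12 MJ/m².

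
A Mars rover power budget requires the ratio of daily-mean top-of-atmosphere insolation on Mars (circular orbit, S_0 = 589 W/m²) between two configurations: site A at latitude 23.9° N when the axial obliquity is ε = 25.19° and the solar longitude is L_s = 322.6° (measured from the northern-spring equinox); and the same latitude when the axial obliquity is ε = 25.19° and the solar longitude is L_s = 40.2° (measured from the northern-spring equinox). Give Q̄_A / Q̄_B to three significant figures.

— Configuration A (ϕ=+23.9°):
Solar declination: sin δ = sin ε · sin L_s = sin 25.19° × sin 322.6° = -0.25851, so δ = -14.982°.
cos h₀ = −tan(+23.9°) tan(-14.982°) = 0.1186, h₀ = 1.4519 rad.
Bracket: h₀ sin ϕ sin δ + cos ϕ cos δ sin h₀ = 1.4519×0.40514×-0.25851 + 0.91425×0.96601×0.99294 = -0.152061 + 0.876939 = 0.724878.
Q̄ = (S_0/π) × [bracket] = (589/π) × 0.724878 = 135.90 W/m².
— Configuration B (ϕ=+23.9°):
Solar declination: sin δ = sin ε · sin L_s = sin 25.19° × sin 40.2° = 0.27472, so δ = +15.945°.
cos h₀ = −tan(+23.9°) tan(+15.945°) = -0.1266, h₀ = 1.6977 rad.
Bracket: h₀ sin ϕ sin δ + cos ϕ cos δ sin h₀ = 1.6977×0.40514×0.27472 + 0.91425×0.96152×0.99195 = 0.188954 + 0.871993 = 1.060947.
Q̄ = (S_0/π) × [bracket] = (589/π) × 1.060947 = 198.91 W/m².
Ratio Q̄_A / Q̄_B = 135.90 / 198.91 = 0.6832.

Q̄_A / Q̄_B ≈ 0.683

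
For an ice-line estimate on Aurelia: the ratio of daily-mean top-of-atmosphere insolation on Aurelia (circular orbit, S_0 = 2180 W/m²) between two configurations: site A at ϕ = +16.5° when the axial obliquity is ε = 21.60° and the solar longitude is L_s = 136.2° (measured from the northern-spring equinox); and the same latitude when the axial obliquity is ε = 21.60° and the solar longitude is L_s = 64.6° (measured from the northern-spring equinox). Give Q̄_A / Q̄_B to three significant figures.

— Configuration A (ϕ=+16.5°):
Solar declination: sin δ = sin ε · sin L_s = sin 21.60° × sin 136.2° = 0.25479, so δ = +14.761°.
cos h₀ = −tan(+16.5°) tan(+14.761°) = -0.0780, h₀ = 1.6489 rad.
Bracket: h₀ sin ϕ sin δ + cos ϕ cos δ sin h₀ = 1.6489×0.28402×0.25479 + 0.95882×0.96700×0.99695 = 0.119323 + 0.924351 = 1.043674.
Q̄ = (S_0/π) × [bracket] = (2180/π) × 1.043674 = 724.22 W/m².
— Configuration B (ϕ=+16.5°):
Solar declination: sin δ = sin ε · sin L_s = sin 21.60° × sin 64.6° = 0.33254, so δ = +19.423°.
cos h₀ = −tan(+16.5°) tan(+19.423°) = -0.1044, h₀ = 1.6754 rad.
Bracket: h₀ sin ϕ sin δ + cos ϕ cos δ sin h₀ = 1.6754×0.28402×0.33254 + 0.95882×0.94309×0.99453 = 0.158238 + 0.899307 = 1.057545.
Q̄ = (S_0/π) × [bracket] = (2180/π) × 1.057545 = 733.85 W/m².
Ratio Q̄_A / Q̄_B = 724.22 / 733.85 = 0.9869.

Q̄_A / Q̄_B ≈ 0.987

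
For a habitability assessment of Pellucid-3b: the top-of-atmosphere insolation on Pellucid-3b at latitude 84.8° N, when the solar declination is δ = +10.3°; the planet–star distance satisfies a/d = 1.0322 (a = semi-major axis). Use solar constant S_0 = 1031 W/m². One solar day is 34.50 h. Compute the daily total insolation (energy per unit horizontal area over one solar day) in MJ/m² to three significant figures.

24.3 MJ/m²

cos h₀ = −tan(+84.8°) tan(+10.300°) = -1.9969 ≤ −1 ⇒ polar day, h₀ = π.
Bracket: h₀ sin ϕ sin δ + cos ϕ cos δ sin h₀ = 3.1416×0.99588×0.17880 + 0.09063×0.98389×0.00000 = 0.559404 + 0.000000 = 0.559404.
Inverse-square distance factor (a/d)² = 1.0322² = 1.065437.
Q̄ = (S_0/π) × 1.065437 × [bracket] = (1031/π) × 1.065437 × 0.559404 = 195.60 W/m².
Daily total = Q̄ × 34.50 h × 3600 s/h = 195.60 × 34.50 × 3600 / 10⁶ = 24.29 MJ/m².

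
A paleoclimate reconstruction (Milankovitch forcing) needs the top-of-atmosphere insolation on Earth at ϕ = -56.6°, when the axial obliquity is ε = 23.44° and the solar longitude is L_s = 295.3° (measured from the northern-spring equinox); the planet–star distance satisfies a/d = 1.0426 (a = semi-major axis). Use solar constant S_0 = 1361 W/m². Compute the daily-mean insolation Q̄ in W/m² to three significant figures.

Q̄ ≈ 507 W/m²

Solar declination: sin δ = sin ε · sin L_s = sin 23.44° × sin 295.3° = -0.35963, so δ = -21.078°.
cos h₀ = −tan(-56.6°) tan(-21.078°) = -0.5845, h₀ = 2.1951 rad.
Bracket: h₀ sin ϕ sin δ + cos ϕ cos δ sin h₀ = 2.1951×-0.83485×-0.35963 + 0.55048×0.93309×0.81138 = 0.659050 + 0.416763 = 1.075813.
Inverse-square distance factor (a/d)² = 1.0426² = 1.087015.
Q̄ = (S_0/π) × 1.087015 × [bracket] = (1361/π) × 1.087015 × 1.075813 = 506.6 W/m².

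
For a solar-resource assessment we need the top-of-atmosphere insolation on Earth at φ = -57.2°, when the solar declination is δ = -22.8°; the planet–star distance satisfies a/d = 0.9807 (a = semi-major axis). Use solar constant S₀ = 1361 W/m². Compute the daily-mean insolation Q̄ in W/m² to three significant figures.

Q̄ ≈ 467 W/m²

cos H₀ = −tan(-57.2°) tan(-22.800°) = -0.6523, H₀ = 2.2814 rad.
Bracket: H₀ sin φ sin δ + cos φ cos δ sin H₀ = 2.2814×-0.84057×-0.38752 + 0.54171×0.92186×0.75798 = 0.743138 + 0.378521 = 1.121659.
Inverse-square distance factor (a/d)² = 0.9807² = 0.961772.
Q̄ = (S₀/π) × 0.961772 × [bracket] = (1361/π) × 0.961772 × 1.121659 = 467.3 W/m².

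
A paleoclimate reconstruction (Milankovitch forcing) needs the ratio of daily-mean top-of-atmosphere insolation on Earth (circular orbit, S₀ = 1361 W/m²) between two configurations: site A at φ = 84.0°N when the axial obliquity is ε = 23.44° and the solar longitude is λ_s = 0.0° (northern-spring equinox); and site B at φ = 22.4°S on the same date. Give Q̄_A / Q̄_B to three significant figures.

— Configuration A (φ=+84.0°):
Solar declination: sin δ = sin ε · sin λ_s = sin 23.44° × sin 0.0° = 0.00000, so δ = +0.000°.
cos H₀ = −tan(+84.0°) tan(+0.000°) = -0.0000, H₀ = 1.5708 rad.
Bracket: H₀ sin φ sin δ + cos φ cos δ sin H₀ = 1.5708×0.99452×0.00000 + 0.10453×1.00000×1.00000 = 0.000000 + 0.104530 = 0.104530.
Q̄ = (S₀/π) × [bracket] = (1361/π) × 0.104530 = 45.284 W/m².
— Configuration B (φ=-22.4°):
cos H₀ = −tan(-22.4°) tan(+0.000°) = 0.0000, H₀ = 1.5708 rad.
Bracket: H₀ sin φ sin δ + cos φ cos δ sin H₀ = 1.5708×-0.38107×0.00000 + 0.92455×1.00000×1.00000 = -0.000000 + 0.924550 = 0.924550.
Q̄ = (S₀/π) × [bracket] = (1361/π) × 0.924550 = 400.53 W/m².
Ratio Q̄_A / Q̄_B = 45.284 / 400.53 = 0.1131.

Q̄_A / Q̄_B ≈ 0.113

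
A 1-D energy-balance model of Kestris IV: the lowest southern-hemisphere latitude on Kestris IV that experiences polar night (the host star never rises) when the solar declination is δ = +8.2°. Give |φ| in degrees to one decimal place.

Polar night requires cos H₀ = −tan φ tan δ ≥ 1, i.e. tan φ tan δ ≤ −1.
The boundary is |tan φ| · |tan δ| = 1, so |φ| = 90° − |δ| = 90° − 8.2° = 81.8° in the southern hemisphere.

|φ| = 81.8°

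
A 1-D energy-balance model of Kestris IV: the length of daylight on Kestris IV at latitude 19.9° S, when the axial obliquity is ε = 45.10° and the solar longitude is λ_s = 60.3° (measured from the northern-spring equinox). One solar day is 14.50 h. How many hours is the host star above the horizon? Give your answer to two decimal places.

Solar declination: sin δ = sin ε · sin λ_s = sin 45.10° × sin 60.3° = 0.61529, so δ = +37.973°.
cos H₀ = −tan φ · tan δ = −tan(-19.9°) × tan(+37.973°) = 0.2825, so H₀ = 1.2844 rad = 73.59°.
Daylight = 2H₀/(2π) × 14.50 h = (1.2844/π) × 14.50 = 5.93 h.

5.93 h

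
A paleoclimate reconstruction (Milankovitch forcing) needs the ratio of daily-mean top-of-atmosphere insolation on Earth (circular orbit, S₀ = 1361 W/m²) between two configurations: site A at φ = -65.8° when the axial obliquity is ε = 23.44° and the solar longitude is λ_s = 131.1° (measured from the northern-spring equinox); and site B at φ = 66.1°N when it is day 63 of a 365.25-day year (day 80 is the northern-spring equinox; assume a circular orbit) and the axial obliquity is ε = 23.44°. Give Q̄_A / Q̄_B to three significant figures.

— Configuration A (φ=-65.8°):
Solar declination: sin δ = sin ε · sin λ_s = sin 23.44° × sin 131.1° = 0.29976, so δ = +17.443°.
cos H₀ = −tan(-65.8°) tan(+17.443°) = 0.6991, H₀ = 0.7966 rad.
Bracket: H₀ sin φ sin δ + cos φ cos δ sin H₀ = 0.7966×-0.91212×0.29976 + 0.40992×0.95402×0.71498 = -0.217804 + 0.279609 = 0.061805.
Q̄ = (S₀/π) × [bracket] = (1361/π) × 0.061805 = 26.775 W/m².
— Configuration B (φ=+66.1°):
Solar longitude: λ_s = 360° × (63 − 80)/365.25 = -16.756°, i.e. -16.756° + 360° = 343.244°.
sin δ = sin 23.44° × sin 343.244° = -0.11468, so δ = -6.585°.
cos H₀ = −tan(+66.1°) tan(-6.585°) = 0.2605, H₀ = 1.3073 rad.
Bracket: H₀ sin φ sin δ + cos φ cos δ sin H₀ = 1.3073×0.91425×-0.11468 + 0.40514×0.99340×0.96547 = -0.137065 + 0.388569 = 0.251504.
Q̄ = (S₀/π) × [bracket] = (1361/π) × 0.251504 = 108.96 W/m².
Ratio Q̄_A / Q̄_B = 26.775 / 108.96 = 0.2457.

Q̄_A / Q̄_B ≈ 0.246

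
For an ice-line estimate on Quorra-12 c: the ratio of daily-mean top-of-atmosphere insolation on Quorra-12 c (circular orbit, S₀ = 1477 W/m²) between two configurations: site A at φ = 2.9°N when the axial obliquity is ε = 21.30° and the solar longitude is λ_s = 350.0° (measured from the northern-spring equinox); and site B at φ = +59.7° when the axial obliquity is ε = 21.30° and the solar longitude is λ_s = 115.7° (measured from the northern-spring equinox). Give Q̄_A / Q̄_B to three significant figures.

— Configuration A (φ=+2.9°):
Solar declination: sin δ = sin ε · sin λ_s = sin 21.30° × sin 350.0° = -0.06308, so δ = -3.616°.
cos H₀ = −tan(+2.9°) tan(-3.616°) = 0.0032, H₀ = 1.5676 rad.
Bracket: H₀ sin φ sin δ + cos φ cos δ sin H₀ = 1.5676×0.05059×-0.06308 + 0.99872×0.99801×0.99999 = -0.005003 + 0.996723 = 0.991720.
Q̄ = (S₀/π) × [bracket] = (1477/π) × 0.991720 = 466.25 W/m².
— Configuration B (φ=+59.7°):
Solar declination: sin δ = sin ε · sin λ_s = sin 21.30° × sin 115.7° = 0.32732, so δ = +19.106°.
cos H₀ = −tan(+59.7°) tan(+19.106°) = -0.5928, H₀ = 2.2053 rad.
Bracket: H₀ sin φ sin δ + cos φ cos δ sin H₀ = 2.2053×0.86340×0.32732 + 0.50453×0.94491×0.80536 = 0.623236 + 0.383944 = 1.007180.
Q̄ = (S₀/π) × [bracket] = (1477/π) × 1.007180 = 473.52 W/m².
Ratio Q̄_A / Q̄_B = 466.25 / 473.52 = 0.9846.

Q̄_A / Q̄_B ≈ 0.985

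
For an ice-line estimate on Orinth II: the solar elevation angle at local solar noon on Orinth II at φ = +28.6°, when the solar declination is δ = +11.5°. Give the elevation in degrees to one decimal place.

72.9°

At local noon the hour angle is zero, so the zenith angle equals |φ − δ| = |+28.6° − (+11.500°)| = 17.100°.
Elevation = 90° − 17.100° = 72.9°.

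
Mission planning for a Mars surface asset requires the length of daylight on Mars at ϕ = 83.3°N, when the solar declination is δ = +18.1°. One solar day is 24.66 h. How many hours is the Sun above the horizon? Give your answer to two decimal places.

Sunrise equation: cos h₀ = −tan ϕ · tan δ = -2.7823 ≤ −1, so the Sun never sets (polar day) and h₀ = π.
Daylight = 2h₀/(2π) × 24.66 h = (3.1416/π) × 24.66 = 24.66 h.

24.66 h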